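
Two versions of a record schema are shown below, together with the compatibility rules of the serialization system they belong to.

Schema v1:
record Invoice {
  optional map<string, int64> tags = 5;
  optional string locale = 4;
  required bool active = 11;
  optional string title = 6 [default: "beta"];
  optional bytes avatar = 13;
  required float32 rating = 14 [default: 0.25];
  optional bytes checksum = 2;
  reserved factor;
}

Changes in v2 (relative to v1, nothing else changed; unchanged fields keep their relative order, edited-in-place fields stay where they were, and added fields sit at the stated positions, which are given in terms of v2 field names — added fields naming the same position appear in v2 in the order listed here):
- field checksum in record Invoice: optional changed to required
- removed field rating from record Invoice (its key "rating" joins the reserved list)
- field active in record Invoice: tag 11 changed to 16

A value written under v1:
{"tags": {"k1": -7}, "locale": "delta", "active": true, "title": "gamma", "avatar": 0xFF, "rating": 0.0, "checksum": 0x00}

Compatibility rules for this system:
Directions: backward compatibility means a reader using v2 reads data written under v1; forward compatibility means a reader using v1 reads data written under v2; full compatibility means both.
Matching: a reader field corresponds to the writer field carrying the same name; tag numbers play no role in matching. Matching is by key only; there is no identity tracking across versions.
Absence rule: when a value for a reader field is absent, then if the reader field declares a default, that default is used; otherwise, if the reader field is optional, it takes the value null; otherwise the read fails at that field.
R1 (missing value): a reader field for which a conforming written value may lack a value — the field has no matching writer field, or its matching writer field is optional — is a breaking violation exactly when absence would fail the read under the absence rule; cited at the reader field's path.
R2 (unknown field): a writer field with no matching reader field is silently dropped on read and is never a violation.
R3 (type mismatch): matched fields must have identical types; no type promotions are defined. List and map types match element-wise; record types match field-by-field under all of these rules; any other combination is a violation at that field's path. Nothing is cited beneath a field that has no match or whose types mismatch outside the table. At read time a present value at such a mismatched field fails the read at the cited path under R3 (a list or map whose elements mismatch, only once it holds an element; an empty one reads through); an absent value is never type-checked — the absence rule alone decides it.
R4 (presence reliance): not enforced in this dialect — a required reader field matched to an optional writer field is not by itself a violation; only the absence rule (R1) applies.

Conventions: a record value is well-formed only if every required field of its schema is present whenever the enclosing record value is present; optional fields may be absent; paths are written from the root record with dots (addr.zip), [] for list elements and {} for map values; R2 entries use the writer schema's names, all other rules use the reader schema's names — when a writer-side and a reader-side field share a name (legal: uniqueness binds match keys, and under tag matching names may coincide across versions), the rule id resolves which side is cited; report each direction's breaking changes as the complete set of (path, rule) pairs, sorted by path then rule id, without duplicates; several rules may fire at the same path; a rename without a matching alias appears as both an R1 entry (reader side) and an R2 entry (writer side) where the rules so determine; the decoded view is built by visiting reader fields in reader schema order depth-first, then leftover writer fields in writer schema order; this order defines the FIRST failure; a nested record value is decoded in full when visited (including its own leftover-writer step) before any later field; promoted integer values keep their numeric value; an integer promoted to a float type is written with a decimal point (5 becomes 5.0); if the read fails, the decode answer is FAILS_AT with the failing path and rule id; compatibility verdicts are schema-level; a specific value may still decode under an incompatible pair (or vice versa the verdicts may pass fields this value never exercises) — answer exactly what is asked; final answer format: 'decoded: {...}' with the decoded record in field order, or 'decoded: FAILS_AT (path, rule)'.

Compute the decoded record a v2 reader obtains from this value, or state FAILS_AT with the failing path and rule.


the writer's type comes first in each Invoice pair
migrating the Invoice value to v2:
  tags := {"k1": -7}
  locale := "delta"
  active := true
  title := "gamma"
  avatar := 0xFF
  checksum := 0x00
  writer rating: no reader field; dropped
  => decoded: {"tags": {"k1": -7}, "locale": "delta", "active": true, "title": "gamma", "avatar": 0xFF, "checksum": 0x00}
ruling out the remaining Invoice differences:
  field checksum in record Invoice: optional changed to required -> shifts the Invoice verdicts, not this decode
  field active in record Invoice: tag 11 changed to 16 -> triggers nothing under the printed rules; the Invoice answer is the same either way

decoded: {"tags": {"k1": -7}, "locale": "delta", "active": true, "title": "gamma", "avatar": 0xFF, "checksum": 0x00}


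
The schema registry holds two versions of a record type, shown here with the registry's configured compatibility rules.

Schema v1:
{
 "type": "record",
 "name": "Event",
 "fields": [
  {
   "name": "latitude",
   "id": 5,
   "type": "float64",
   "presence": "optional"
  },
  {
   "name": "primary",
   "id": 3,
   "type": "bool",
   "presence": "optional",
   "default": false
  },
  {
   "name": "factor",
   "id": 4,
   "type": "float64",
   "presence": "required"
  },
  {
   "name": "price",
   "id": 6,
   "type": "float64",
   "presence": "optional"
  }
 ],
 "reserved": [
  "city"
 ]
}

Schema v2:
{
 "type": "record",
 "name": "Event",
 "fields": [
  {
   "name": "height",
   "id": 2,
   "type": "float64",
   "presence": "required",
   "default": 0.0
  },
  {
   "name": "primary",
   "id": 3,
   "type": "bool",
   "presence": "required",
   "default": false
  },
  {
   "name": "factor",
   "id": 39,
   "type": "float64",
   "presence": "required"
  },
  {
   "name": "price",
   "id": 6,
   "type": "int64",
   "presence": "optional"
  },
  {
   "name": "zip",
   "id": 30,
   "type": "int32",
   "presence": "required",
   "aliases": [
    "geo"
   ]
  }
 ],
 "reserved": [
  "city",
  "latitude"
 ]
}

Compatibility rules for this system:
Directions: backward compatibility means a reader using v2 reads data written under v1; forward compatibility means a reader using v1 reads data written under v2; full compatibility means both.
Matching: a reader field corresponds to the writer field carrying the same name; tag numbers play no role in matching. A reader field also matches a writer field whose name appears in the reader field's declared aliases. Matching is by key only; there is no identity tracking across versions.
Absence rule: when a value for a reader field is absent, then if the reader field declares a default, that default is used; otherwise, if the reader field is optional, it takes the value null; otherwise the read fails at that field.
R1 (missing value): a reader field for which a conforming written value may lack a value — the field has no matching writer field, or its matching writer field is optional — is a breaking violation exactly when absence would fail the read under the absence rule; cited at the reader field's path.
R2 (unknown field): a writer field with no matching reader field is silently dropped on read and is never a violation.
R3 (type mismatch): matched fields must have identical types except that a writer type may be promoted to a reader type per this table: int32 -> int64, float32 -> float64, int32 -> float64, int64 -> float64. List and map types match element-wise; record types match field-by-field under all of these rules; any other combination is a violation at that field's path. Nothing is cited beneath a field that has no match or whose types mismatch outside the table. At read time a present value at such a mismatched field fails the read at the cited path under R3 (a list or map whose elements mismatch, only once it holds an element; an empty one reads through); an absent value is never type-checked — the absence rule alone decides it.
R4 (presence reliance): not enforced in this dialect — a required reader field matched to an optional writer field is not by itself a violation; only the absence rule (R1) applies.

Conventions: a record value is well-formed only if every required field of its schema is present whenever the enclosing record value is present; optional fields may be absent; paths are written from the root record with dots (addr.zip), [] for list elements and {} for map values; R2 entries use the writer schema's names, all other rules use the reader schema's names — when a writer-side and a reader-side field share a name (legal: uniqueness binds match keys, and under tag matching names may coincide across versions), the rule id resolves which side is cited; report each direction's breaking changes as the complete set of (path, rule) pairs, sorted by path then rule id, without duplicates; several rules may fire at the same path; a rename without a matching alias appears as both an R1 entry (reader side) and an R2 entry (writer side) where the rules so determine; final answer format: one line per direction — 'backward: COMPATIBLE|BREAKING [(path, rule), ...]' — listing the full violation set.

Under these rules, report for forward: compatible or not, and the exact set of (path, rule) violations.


forward: COMPATIBLE []

in Event below, arrows point writer -> reader
forward pass over Event, reader schema v1, writer schema v2:
  latitude: no writer-side match
  primary <- primary (bool -> bool, writer required)
  factor <- factor (float64 -> float64, writer required)
  price <- price (int64 -> float64, writer optional)
  height (writer side), unknown to reader
  zip (writer side), unknown to reader
  => no violations; forward on Event: COMPATIBLE
remaining Event differences; none change what is asked:
  removed field latitude from record Event (its key "latitude" joins the reserved list) -> triggers nothing under Event's printed rules — same verdict
  added field zip to record Event: required int32, tag 30 (in v2 it sits last) -> its effect on Event is confined to the backward direction, not asked
  field price in record Event: type float64 changed to int64 -> its effect on Event is confined to the backward direction, not asked
  added field height to record Event: required float64, tag 2, default 0.0 (in v2 it sits immediately before primary) -> triggers nothing under Event's printed rules — same verdict
  field factor in record Event: tag 4 changed to 39 -> triggers nothing under Event's printed rules — same verdict
  field primary in record Event: optional changed to required -> triggers nothing under Event's printed rules — same verdict


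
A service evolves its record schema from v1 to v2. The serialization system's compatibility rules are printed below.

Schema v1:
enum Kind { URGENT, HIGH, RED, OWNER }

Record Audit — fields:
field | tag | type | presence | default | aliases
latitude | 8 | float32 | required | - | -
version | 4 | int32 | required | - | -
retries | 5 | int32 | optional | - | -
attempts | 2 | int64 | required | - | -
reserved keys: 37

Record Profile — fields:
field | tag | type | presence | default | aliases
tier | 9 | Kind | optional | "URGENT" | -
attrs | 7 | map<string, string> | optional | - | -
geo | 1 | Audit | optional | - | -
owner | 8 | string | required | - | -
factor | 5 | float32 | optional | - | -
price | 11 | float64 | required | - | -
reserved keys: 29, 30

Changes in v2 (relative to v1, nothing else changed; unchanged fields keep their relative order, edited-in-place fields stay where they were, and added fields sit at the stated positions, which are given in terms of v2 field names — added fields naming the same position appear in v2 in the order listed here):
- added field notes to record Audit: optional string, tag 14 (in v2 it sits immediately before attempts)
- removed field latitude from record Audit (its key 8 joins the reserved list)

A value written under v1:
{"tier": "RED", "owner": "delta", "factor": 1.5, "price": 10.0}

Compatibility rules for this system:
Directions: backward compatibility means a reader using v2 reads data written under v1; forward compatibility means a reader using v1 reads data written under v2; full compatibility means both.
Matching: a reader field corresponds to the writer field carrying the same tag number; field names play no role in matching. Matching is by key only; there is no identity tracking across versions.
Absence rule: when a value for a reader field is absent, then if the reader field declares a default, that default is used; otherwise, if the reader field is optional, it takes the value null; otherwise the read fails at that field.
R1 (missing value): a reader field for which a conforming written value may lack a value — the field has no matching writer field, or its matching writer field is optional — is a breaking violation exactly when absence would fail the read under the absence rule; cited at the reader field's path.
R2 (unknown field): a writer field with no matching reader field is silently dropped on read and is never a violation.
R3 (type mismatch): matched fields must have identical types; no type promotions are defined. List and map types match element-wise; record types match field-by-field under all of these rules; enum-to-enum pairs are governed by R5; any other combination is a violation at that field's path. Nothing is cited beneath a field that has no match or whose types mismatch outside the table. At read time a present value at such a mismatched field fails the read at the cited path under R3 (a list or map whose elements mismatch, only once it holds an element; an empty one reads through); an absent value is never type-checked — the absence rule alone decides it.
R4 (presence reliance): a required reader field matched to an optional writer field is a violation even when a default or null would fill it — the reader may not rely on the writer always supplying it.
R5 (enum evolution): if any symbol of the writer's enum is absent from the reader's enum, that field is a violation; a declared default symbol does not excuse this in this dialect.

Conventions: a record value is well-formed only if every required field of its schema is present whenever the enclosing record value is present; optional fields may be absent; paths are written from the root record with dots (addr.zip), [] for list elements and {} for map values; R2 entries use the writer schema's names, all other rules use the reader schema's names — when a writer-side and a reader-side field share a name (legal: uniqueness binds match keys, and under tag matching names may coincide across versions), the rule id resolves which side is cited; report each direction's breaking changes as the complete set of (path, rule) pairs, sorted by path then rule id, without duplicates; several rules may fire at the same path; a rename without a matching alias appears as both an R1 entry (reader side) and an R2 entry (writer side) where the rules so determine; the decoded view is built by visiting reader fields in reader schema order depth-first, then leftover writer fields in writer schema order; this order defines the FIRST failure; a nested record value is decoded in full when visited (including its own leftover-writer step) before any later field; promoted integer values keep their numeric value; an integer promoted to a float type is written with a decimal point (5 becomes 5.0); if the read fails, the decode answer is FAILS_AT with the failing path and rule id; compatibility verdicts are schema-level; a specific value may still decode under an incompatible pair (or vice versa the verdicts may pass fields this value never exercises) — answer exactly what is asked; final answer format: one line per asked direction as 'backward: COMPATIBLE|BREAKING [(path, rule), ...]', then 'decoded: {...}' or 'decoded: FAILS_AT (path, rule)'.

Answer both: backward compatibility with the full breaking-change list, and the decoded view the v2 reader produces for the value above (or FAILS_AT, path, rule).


in Profile below, arrows point writer -> reader
checking backward for Profile: reader v2 against writer v1:
  tier <- tier (Kind -> Kind, writer optional)
  attrs <- attrs (map<string, string> -> map<string, string>, writer optional)
  geo <- geo (Audit -> Audit, writer optional)
  owner <- owner (string -> string, writer required)
  factor <- factor (float32 -> float32, writer optional)
  price <- price (float64 -> float64, writer required)
  geo.version <- geo.version (int32 -> int32, writer required)
  geo.retries <- geo.retries (int32 -> int32, writer optional)
  no writer field matches reader geo.notes
  geo.attempts <- geo.attempts (int64 -> int64, writer required)
  geo.latitude (writer side), unknown to reader
  => backward: COMPATIBLE
decode (reader v2):
  tier := "RED"
  attrs := null (absent, optional -> null)
  geo := null (absent, optional -> null)
  owner := "delta"
  factor := 1.5
  price := 10.0
  => decoded: {"tier": "RED", "attrs": null, "geo": null, "owner": "delta", "factor": 1.5, "price": 10.0}
remaining Profile differences; none change what is asked:
  added field notes to record Audit: optional string, tag 14 (in v2 it sits immediately before attempts) -> no rule fires on it in Profile's dialect; the asked verdict holds
  removed field latitude from record Audit (its key 8 joins the reserved list) -> matters only for Profile's forward compatibility — outside the asked direction

backward: COMPATIBLE []; decoded: {"tier": "RED", "attrs": null, "geo": null, "owner": "delta", "factor": 1.5, "price": 10.0}


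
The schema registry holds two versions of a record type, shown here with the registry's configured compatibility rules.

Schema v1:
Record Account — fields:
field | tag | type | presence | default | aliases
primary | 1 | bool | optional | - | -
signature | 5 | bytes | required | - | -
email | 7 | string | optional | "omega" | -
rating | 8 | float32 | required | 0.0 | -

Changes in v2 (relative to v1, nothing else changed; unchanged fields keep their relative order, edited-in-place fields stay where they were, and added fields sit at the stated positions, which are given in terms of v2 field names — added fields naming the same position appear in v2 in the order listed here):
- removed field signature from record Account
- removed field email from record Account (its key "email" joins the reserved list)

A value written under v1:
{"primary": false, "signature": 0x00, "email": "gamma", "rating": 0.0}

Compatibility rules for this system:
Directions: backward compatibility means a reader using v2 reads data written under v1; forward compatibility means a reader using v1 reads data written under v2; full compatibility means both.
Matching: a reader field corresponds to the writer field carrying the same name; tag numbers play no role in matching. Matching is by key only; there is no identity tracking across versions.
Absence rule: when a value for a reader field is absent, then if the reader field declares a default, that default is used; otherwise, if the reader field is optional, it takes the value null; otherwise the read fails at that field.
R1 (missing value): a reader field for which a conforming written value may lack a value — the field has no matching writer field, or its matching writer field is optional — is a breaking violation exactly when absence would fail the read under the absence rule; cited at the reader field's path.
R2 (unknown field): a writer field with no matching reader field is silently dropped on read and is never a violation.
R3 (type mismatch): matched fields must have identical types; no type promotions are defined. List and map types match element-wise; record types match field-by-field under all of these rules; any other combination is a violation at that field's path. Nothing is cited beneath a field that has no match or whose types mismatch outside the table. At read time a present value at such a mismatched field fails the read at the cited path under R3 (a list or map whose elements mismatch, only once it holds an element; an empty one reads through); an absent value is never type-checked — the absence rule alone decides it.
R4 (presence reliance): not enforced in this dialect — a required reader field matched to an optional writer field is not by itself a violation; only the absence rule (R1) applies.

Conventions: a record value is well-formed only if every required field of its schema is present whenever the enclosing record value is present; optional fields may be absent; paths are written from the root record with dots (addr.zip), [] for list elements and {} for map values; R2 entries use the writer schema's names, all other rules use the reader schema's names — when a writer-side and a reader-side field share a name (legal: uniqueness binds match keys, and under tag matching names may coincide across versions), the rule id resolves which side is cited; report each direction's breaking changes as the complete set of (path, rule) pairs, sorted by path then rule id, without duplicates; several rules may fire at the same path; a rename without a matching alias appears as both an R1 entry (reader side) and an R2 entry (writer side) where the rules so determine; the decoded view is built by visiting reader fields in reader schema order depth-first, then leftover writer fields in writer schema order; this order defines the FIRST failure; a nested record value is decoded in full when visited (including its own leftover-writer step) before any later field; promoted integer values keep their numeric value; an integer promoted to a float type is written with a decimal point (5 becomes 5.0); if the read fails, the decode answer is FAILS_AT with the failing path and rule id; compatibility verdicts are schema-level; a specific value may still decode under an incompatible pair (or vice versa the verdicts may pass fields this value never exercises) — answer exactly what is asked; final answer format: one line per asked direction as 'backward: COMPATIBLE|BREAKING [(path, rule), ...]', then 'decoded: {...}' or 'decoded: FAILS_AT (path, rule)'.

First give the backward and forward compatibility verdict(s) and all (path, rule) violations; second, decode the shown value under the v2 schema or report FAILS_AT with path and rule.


the writer's type comes first in each Account pair
backward analysis of Account with v2 as reader and v1 as writer:
  primary <- primary (bool -> bool, writer optional)
  rating <- rating (float32 -> float32, writer required)
  leftover writer field: signature
  leftover writer field: email
  nothing fires on Account: backward is COMPATIBLE
forward analysis of Account with v1 as reader and v2 as writer:
  primary <- primary (bool -> bool, writer optional)
  signature has no writer counterpart
  email has no writer counterpart
  rating <- rating (float32 -> float32, writer required)
  breaking: (signature, R1)
  forward on Account therefore BREAKING (1)
decoding the Account value with the v2 reader:
  primary := false
  rating := 0.0
  writer signature: unknown -> dropped
  writer email: unknown -> dropped
  => decoded: {"primary": false, "rating": 0.0}

backward: COMPATIBLE []; forward: BREAKING [(signature, R1)]; decoded: {"primary": false, "rating": 0.0}


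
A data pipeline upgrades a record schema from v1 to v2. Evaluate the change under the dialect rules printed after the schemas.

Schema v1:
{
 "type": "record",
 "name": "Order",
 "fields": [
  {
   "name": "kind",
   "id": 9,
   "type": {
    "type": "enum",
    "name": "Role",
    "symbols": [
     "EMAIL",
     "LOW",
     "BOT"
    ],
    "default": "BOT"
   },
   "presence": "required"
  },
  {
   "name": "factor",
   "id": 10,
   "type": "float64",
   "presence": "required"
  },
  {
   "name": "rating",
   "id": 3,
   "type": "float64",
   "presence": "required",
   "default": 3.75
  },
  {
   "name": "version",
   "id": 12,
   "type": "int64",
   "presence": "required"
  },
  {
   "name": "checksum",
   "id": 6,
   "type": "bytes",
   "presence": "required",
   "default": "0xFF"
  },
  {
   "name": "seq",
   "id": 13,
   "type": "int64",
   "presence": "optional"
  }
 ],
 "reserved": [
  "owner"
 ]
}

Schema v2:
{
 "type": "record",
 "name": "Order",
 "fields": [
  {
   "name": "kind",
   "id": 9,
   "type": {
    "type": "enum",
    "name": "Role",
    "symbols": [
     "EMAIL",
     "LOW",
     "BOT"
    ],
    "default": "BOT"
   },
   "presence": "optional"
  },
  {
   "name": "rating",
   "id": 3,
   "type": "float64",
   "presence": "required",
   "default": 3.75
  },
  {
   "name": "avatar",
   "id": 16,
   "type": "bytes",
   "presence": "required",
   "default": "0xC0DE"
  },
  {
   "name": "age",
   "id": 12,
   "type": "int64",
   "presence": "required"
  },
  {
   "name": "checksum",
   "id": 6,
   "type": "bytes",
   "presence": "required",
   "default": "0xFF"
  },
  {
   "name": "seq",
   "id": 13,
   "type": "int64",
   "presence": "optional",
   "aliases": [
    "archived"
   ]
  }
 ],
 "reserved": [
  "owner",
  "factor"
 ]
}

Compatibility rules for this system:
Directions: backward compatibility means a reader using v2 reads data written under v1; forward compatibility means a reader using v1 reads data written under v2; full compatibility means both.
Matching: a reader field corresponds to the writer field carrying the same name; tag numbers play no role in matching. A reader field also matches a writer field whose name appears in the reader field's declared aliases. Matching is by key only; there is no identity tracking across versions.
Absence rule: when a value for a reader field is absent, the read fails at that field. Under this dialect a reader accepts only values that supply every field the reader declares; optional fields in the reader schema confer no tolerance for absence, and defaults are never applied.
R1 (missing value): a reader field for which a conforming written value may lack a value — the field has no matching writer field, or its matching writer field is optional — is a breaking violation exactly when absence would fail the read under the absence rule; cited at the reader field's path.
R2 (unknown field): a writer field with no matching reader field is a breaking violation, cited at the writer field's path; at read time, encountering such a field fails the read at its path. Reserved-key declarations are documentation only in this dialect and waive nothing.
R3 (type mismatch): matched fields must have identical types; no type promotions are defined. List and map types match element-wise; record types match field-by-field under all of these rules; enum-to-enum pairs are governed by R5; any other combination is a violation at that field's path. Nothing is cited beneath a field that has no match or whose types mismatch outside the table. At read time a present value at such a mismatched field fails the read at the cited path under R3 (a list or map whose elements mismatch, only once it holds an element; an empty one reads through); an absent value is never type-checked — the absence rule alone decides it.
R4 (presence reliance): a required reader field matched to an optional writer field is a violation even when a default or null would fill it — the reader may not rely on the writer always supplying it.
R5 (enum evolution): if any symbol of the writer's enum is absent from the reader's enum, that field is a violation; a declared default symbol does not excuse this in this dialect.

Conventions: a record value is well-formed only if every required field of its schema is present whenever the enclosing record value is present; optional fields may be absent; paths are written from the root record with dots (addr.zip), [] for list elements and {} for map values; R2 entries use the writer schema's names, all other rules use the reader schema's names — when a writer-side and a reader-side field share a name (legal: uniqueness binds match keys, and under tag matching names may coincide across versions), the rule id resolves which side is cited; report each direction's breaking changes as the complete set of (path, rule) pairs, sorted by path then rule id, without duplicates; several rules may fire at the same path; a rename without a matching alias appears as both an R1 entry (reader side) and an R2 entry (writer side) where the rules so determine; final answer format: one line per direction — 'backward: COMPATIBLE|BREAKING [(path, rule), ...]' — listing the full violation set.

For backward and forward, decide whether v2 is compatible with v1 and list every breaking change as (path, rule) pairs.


the writer's type comes first in each Order pair
backward for Order (reader v2, writer v1):
  kind <- kind (Role -> Role, writer required)
  rating <- rating (float64 -> float64, writer required)
  avatar has no writer counterpart
  age has no writer counterpart
  checksum <- checksum (bytes -> bytes, writer required)
  seq <- seq (int64 -> int64, writer optional)
  writer factor: unknown to reader
  writer version: unknown to reader
  breaking: (age, R1)
  breaking: (avatar, R1)
  breaking: (factor, R2)
  breaking: (seq, R1)
  breaking: (version, R2)
  backward on Order therefore BREAKING (5)
forward for Order (reader v1, writer v2):
  kind <- kind (Role -> Role, writer optional)
  factor has no writer counterpart
  rating <- rating (float64 -> float64, writer required)
  version has no writer counterpart
  checksum <- checksum (bytes -> bytes, writer required)
  seq <- seq (int64 -> int64, writer optional)
  writer avatar: unknown to reader
  writer age: unknown to reader
  breaking: (age, R2)
  breaking: (avatar, R2)
  breaking: (factor, R1)
  breaking: (kind, R1)
  breaking: (kind, R4)
  breaking: (seq, R1)
  breaking: (version, R1)
  forward on Order therefore BREAKING (7)

backward: BREAKING [(age, R1), (avatar, R1), (factor, R2), (seq, R1), (version, R2)]; forward: BREAKING [(age, R2), (avatar, R2), (factor, R1), (kind, R1), (kind, R4), (seq, R1), (version, R1)]


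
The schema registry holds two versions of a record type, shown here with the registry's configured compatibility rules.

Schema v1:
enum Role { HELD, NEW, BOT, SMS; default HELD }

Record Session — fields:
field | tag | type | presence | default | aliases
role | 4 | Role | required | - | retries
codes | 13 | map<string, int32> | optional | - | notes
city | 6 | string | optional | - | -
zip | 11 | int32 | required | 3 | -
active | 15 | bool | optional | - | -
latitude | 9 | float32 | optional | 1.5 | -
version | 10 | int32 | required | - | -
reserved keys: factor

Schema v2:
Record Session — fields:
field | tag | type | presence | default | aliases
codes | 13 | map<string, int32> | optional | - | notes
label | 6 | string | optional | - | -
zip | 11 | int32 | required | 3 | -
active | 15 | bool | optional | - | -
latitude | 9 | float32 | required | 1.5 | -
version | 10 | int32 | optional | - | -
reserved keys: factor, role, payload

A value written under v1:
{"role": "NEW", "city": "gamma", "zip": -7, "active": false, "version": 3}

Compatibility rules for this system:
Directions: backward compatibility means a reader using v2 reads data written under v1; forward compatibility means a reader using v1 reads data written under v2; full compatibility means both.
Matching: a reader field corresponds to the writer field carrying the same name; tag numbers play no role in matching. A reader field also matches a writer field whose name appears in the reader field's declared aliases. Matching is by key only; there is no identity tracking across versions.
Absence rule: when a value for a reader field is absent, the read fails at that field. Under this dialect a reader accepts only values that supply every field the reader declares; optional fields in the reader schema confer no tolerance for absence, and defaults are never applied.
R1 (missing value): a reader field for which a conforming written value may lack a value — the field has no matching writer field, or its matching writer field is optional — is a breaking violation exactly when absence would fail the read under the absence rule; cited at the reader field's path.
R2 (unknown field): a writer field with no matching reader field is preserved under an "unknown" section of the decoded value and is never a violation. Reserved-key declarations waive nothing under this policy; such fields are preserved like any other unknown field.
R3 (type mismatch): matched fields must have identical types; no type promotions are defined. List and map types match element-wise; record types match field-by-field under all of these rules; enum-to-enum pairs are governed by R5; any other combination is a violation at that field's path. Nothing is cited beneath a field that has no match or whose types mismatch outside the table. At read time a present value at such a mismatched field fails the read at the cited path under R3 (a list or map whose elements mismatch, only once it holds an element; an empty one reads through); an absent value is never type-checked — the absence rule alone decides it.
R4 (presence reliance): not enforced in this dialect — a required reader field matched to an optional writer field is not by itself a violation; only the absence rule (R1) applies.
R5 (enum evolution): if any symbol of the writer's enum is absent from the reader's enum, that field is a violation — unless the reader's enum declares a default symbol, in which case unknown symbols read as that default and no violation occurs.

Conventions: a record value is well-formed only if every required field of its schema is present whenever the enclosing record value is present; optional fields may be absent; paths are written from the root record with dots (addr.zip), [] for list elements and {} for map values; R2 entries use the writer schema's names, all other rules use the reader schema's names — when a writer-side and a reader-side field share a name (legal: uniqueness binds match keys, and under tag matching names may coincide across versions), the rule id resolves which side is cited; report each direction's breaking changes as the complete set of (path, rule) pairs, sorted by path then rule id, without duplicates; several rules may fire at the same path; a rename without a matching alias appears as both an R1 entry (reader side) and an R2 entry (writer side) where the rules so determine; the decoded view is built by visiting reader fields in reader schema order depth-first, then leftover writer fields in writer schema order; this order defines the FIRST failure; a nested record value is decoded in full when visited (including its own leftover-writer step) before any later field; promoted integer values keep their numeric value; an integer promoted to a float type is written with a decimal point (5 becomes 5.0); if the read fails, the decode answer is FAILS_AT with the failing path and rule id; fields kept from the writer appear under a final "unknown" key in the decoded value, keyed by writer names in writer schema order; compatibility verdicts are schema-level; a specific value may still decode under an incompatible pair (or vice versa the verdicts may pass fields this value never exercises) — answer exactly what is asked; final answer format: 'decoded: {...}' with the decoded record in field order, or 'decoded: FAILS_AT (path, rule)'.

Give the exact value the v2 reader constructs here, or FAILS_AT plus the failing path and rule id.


decoded: FAILS_AT (codes, R1)

arrows below run writer -> reader for Session
decoding the Session value with the v2 reader:
  read fails at codes under R1 (no fill)
  => FAILS_AT (codes, R1)
checking off the Session differences that do not matter here:
  removed field role from record Session (its key "role" joins the reserved list) -> shifts the Session verdicts, not this decode
  field latitude in record Session: optional changed to required -> shifts the Session verdicts, not this decode
  field version in record Session: required changed to optional -> shifts the Session verdicts, not this decode
  renamed field city to label in record Session -> shifts the Session verdicts, not this decode


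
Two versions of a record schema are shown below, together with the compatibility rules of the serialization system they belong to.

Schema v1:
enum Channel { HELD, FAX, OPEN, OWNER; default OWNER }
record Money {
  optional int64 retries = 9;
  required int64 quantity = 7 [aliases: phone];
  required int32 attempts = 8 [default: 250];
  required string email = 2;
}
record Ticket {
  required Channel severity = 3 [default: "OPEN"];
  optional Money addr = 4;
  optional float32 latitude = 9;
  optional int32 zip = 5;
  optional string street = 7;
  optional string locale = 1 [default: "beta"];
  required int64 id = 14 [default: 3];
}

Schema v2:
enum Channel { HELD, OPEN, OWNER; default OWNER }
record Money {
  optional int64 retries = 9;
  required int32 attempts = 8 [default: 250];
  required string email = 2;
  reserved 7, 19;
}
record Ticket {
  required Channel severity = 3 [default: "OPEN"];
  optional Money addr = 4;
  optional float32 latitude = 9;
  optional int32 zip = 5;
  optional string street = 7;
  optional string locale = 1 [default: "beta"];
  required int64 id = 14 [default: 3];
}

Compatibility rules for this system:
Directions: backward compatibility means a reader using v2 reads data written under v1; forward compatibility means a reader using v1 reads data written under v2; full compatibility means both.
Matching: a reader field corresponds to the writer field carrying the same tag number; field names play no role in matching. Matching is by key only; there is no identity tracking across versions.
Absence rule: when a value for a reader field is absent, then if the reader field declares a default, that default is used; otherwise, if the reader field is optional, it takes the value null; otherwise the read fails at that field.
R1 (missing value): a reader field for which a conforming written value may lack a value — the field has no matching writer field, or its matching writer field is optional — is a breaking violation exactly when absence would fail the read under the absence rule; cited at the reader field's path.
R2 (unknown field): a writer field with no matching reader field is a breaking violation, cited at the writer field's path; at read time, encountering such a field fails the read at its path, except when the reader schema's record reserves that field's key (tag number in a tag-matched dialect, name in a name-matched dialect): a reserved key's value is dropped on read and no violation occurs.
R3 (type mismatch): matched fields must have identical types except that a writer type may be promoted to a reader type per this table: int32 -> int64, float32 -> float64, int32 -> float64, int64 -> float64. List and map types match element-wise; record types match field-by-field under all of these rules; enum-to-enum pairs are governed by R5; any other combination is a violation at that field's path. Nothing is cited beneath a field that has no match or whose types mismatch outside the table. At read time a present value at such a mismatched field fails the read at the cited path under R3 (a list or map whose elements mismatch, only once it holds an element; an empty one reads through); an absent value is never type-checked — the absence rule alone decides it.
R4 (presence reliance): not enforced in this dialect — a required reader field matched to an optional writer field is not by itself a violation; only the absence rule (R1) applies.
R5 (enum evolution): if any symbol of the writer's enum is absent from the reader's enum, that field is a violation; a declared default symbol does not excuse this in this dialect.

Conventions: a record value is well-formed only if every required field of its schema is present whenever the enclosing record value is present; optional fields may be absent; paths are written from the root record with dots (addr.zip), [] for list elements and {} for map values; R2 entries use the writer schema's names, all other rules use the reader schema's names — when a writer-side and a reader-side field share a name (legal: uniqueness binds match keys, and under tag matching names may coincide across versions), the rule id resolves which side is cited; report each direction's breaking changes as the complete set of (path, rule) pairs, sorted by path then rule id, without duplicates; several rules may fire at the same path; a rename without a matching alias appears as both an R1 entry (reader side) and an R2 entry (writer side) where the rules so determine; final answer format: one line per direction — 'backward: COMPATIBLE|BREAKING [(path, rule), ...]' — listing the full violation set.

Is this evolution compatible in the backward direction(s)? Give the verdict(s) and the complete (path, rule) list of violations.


arrows below run writer -> reader for Ticket
checking backward for Ticket: reader v2 against writer v1:
  severity: Channel -> Channel, writer required; from severity
  addr: Money -> Money, writer optional; from addr
  latitude: float32 -> float32, writer optional; from latitude
  zip: int32 -> int32, writer optional; from zip
  street: string -> string, writer optional; from street
  locale: string -> string, writer optional; from locale
  id: int64 -> int64, writer required; from id
  addr.retries: int64 -> int64, writer optional; from addr.retries
  addr.attempts: int32 -> int32, writer required; from addr.attempts
  addr.email: string -> string, writer required; from addr.email
  writer field addr.quantity has no reader counterpart
  breaking: (severity, R5)
  backward on Ticket therefore BREAKING (1)
the rest of the Ticket diff is inert for this question:
  removed field quantity from record Money (its key 7 joins the reserved list) -> affects forward compatibility only, which is not asked

backward: BREAKING [(severity, R5)]
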